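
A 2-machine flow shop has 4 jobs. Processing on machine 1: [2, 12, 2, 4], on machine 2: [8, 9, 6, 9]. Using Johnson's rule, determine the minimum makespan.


Apply Johnson's rule:
  Group 1 (a <= b): [(1, 2, 8), (3, 2, 6), (4, 4, 9)]
  Group 2 (a > b): [(2, 12, 9)]
Optimal job order: [1, 3, 4, 2]
Schedule:
  Job 1: M1 done at 2, M2 done at 10
  Job 3: M1 done at 4, M2 done at 16
  Job 4: M1 done at 8, M2 done at 25
  Job 2: M1 done at 20, M2 done at 34
Makespan = 34

34


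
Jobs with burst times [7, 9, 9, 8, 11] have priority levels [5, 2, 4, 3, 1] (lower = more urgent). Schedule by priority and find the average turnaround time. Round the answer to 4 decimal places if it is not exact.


Sort by priority (ascending = highest first):
Order: [(1, 11), (2, 9), (3, 8), (4, 9), (5, 7)]
Completion times:
  Priority 1, burst=11, C=11
  Priority 2, burst=9, C=20
  Priority 3, burst=8, C=28
  Priority 4, burst=9, C=37
  Priority 5, burst=7, C=44
Average turnaround = 140/5 = 28.0

28.0


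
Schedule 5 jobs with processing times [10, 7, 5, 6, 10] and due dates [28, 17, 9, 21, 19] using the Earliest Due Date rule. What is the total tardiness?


Sort by due date (EDD order): [(5, 9), (7, 17), (10, 19), (6, 21), (10, 28)]
Compute completion times and tardiness:
  Job 1: p=5, d=9, C=5, tardiness=max(0,5-9)=0
  Job 2: p=7, d=17, C=12, tardiness=max(0,12-17)=0
  Job 3: p=10, d=19, C=22, tardiness=max(0,22-19)=3
  Job 4: p=6, d=21, C=28, tardiness=max(0,28-21)=7
  Job 5: p=10, d=28, C=38, tardiness=max(0,38-28)=10
Total tardiness = 20

20


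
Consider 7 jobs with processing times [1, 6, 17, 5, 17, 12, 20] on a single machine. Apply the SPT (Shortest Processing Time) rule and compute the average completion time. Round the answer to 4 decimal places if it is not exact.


Sort jobs by processing time (SPT order): [1, 5, 6, 12, 17, 17, 20]
Compute completion times sequentially:
  Job 1: processing = 1, completes at 1
  Job 2: processing = 5, completes at 6
  Job 3: processing = 6, completes at 12
  Job 4: processing = 12, completes at 24
  Job 5: processing = 17, completes at 41
  Job 6: processing = 17, completes at 58
  Job 7: processing = 20, completes at 78
Sum of completion times = 220
Average completion time = 220/7 = 31.4286

31.4286


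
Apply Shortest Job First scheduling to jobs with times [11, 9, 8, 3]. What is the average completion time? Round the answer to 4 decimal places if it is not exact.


SJF order (ascending): [3, 8, 9, 11]
Completion times:
  Job 1: burst=3, C=3
  Job 2: burst=8, C=11
  Job 3: burst=9, C=20
  Job 4: burst=11, C=31
Average completion = 65/4 = 16.25

16.25


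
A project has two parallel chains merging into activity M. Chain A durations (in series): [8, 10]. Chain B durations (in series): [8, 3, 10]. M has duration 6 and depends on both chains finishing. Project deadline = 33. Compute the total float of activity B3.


Forward pass: ES(B3) = sum of predecessors on chain B = 11
EF = ES + duration = 11 + 10 = 21
Backward pass: LF(M) = deadline = 33; LS(M) = 33 - 6 = 27
LF(B3) = LS(M) - sum(successors on chain B) = 27 - 0 = 27
LS = LF - duration = 27 - 10 = 17
Total float = LS - ES = 17 - 11 = 6

6


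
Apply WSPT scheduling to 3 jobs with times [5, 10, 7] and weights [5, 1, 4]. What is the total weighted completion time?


Compute p/w ratios and sort ascending (WSPT): [(5, 5), (7, 4), (10, 1)]
Compute weighted completion times:
  Job (p=5,w=5): C=5, w*C=5*5=25
  Job (p=7,w=4): C=12, w*C=4*12=48
  Job (p=10,w=1): C=22, w*C=1*22=22
Total weighted completion time = 95

95


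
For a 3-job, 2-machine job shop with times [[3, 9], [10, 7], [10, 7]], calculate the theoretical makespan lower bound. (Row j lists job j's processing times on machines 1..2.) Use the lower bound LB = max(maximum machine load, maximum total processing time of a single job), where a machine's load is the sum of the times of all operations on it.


Machine loads:
  Machine 1: 3 + 10 + 10 = 23
  Machine 2: 9 + 7 + 7 = 23
Max machine load = 23
Job totals:
  Job 1: 12
  Job 2: 17
  Job 3: 17
Max job total = 17
Lower bound = max(23, 17) = 23

23


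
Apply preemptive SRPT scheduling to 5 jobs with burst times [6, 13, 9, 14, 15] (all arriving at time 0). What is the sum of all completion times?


Since all jobs arrive at t=0, SRPT equals SPT ordering.
SPT order: [6, 9, 13, 14, 15]
Completion times:
  Job 1: p=6, C=6
  Job 2: p=9, C=15
  Job 3: p=13, C=28
  Job 4: p=14, C=42
  Job 5: p=15, C=57
Total completion time = 6 + 15 + 28 + 42 + 57 = 148

148


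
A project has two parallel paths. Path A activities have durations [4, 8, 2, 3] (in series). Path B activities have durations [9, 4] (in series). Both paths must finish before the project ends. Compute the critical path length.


Path A total = 4 + 8 + 2 + 3 = 17
Path B total = 9 + 4 = 13
Critical path = longest path = max(17, 13) = 17

17


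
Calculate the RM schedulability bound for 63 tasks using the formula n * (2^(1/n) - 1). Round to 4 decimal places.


Compute 2^(1/63) = 1.0110630845
Subtract 1: 1.0110630845 - 1 = 0.0110630845
Multiply by n: 63 * 0.0110630845 = 0.6969743235
Round to 4 dp: 0.6970

0.6970


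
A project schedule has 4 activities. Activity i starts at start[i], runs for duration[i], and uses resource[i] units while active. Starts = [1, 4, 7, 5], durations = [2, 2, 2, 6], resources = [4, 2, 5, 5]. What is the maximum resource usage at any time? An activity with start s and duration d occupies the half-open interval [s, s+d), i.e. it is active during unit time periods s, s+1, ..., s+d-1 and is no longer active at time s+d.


Each activity i is active on [start_i, start_i + duration_i).
Compute total resource usage per time slot:
  t=0: active resources = [], total = 0
  t=1: active resources = [4], total = 4
  t=2: active resources = [4], total = 4
  t=3: active resources = [], total = 0
  t=4: active resources = [2], total = 2
  t=5: active resources = [2, 5], total = 7
  t=6: active resources = [5], total = 5
  t=7: active resources = [5, 5], total = 10
  t=8: active resources = [5, 5], total = 10
  t=9: active resources = [5], total = 5
  t=10: active resources = [5], total = 5
Peak resource demand = 10

10


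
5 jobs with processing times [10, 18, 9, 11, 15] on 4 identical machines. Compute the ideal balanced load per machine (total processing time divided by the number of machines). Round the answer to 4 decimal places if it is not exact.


Total processing time = 10 + 18 + 9 + 11 + 15 = 63
Number of machines = 4
Ideal balanced load = 63 / 4 = 15.75

15.75


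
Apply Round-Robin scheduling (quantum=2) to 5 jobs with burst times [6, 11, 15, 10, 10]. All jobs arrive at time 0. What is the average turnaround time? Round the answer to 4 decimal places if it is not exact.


Time quantum = 2
Execution trace:
  J1 runs 2 units, time = 2
  J2 runs 2 units, time = 4
  J3 runs 2 units, time = 6
  J4 runs 2 units, time = 8
  J5 runs 2 units, time = 10
  J1 runs 2 units, time = 12
  J2 runs 2 units, time = 14
  J3 runs 2 units, time = 16
  J4 runs 2 units, time = 18
  J5 runs 2 units, time = 20
  J1 runs 2 units, time = 22
  J2 runs 2 units, time = 24
  J3 runs 2 units, time = 26
  J4 runs 2 units, time = 28
  J5 runs 2 units, time = 30
  J2 runs 2 units, time = 32
  J3 runs 2 units, time = 34
  J4 runs 2 units, time = 36
  J5 runs 2 units, time = 38
  J2 runs 2 units, time = 40
  J3 runs 2 units, time = 42
  J4 runs 2 units, time = 44
  J5 runs 2 units, time = 46
  J2 runs 1 units, time = 47
  J3 runs 2 units, time = 49
  J3 runs 2 units, time = 51
  J3 runs 1 units, time = 52
Finish times: [22, 47, 52, 44, 46]
Average turnaround = 211/5 = 42.2

42.2


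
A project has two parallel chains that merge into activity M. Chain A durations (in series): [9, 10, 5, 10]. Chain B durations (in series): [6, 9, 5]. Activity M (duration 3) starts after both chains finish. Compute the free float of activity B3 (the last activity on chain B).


ES(B3) = sum of predecessors on chain B = 15
EF(B3) = ES + duration = 15 + 5 = 20
Successor of B3 is M. ES(M) = max(sum(A), sum(B)) = max(34, 20) = 34
Free float = ES(successor) - EF(current) = 34 - 20 = 14

14


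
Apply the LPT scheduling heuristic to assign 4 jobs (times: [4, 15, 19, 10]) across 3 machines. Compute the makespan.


Sort jobs in decreasing order (LPT): [19, 15, 10, 4]
Assign each job to the least loaded machine:
  Machine 1: jobs [19], load = 19
  Machine 2: jobs [15], load = 15
  Machine 3: jobs [10, 4], load = 14
Makespan = max load = 19

19


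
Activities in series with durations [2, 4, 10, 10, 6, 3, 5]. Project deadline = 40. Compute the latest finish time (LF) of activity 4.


LF(activity 4) = deadline - sum of successor durations
Successors: activities 5 through 7 with durations [6, 3, 5]
Sum of successor durations = 14
LF = 40 - 14 = 26

26


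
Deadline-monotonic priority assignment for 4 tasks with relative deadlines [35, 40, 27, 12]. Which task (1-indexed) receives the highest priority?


Sort tasks by relative deadline (ascending):
  Task 4: deadline = 12
  Task 3: deadline = 27
  Task 1: deadline = 35
  Task 2: deadline = 40
Priority order (highest first): [4, 3, 1, 2]
Highest priority task = 4

4


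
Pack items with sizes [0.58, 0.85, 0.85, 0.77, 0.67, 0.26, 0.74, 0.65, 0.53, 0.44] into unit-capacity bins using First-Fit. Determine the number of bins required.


Place items sequentially using First-Fit:
  Item 0.58 -> new Bin 1
  Item 0.85 -> new Bin 2
  Item 0.85 -> new Bin 3
  Item 0.77 -> new Bin 4
  Item 0.67 -> new Bin 5
  Item 0.26 -> Bin 1 (now 0.84)
  Item 0.74 -> new Bin 6
  Item 0.65 -> new Bin 7
  Item 0.53 -> new Bin 8
  Item 0.44 -> Bin 8 (now 0.97)
Total bins used = 8

8


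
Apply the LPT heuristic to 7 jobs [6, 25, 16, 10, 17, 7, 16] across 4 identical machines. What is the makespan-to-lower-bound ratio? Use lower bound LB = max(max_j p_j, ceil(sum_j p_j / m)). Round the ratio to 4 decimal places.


LPT order: [25, 17, 16, 16, 10, 7, 6]
Machine loads after assignment: [25, 23, 26, 23]
LPT makespan = 26
Lower bound = max(max_job, ceil(total/4)) = max(25, 25) = 25
Ratio = 26 / 25 = 1.04

1.04


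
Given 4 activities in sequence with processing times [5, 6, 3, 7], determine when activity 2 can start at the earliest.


Activity 2 starts after activities 1 through 1 complete.
Predecessor durations: [5]
ES = 5 = 5

5


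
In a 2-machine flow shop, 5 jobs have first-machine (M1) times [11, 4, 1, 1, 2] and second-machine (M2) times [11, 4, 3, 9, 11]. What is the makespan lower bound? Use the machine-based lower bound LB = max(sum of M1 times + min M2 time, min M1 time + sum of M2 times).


LB1 = sum(M1 times) + min(M2 times) = 19 + 3 = 22
LB2 = min(M1 times) + sum(M2 times) = 1 + 38 = 39
Lower bound = max(LB1, LB2) = max(22, 39) = 39

39


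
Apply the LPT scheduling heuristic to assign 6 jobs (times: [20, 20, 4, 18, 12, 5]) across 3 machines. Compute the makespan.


Sort jobs in decreasing order (LPT): [20, 20, 18, 12, 5, 4]
Assign each job to the least loaded machine:
  Machine 1: jobs [20, 5], load = 25
  Machine 2: jobs [20, 4], load = 24
  Machine 3: jobs [18, 12], load = 30
Makespan = max load = 30

30


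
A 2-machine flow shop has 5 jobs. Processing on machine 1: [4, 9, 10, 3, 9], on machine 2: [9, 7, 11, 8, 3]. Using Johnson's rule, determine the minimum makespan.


Apply Johnson's rule:
  Group 1 (a <= b): [(4, 3, 8), (1, 4, 9), (3, 10, 11)]
  Group 2 (a > b): [(2, 9, 7), (5, 9, 3)]
Optimal job order: [4, 1, 3, 2, 5]
Schedule:
  Job 4: M1 done at 3, M2 done at 11
  Job 1: M1 done at 7, M2 done at 20
  Job 3: M1 done at 17, M2 done at 31
  Job 2: M1 done at 26, M2 done at 38
  Job 5: M1 done at 35, M2 done at 41
Makespan = 41

41


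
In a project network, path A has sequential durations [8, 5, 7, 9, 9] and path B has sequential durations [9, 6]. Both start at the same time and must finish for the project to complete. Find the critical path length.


Path A total = 8 + 5 + 7 + 9 + 9 = 38
Path B total = 9 + 6 = 15
Critical path = longest path = max(38, 15) = 38

38


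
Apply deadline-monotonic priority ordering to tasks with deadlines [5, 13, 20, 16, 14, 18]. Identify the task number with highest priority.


Sort tasks by relative deadline (ascending):
  Task 1: deadline = 5
  Task 2: deadline = 13
  Task 5: deadline = 14
  Task 4: deadline = 16
  Task 6: deadline = 18
  Task 3: deadline = 20
Priority order (highest first): [1, 2, 5, 4, 6, 3]
Highest priority task = 1

1


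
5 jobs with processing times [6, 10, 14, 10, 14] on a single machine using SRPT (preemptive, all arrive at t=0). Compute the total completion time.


Since all jobs arrive at t=0, SRPT equals SPT ordering.
SPT order: [6, 10, 10, 14, 14]
Completion times:
  Job 1: p=6, C=6
  Job 2: p=10, C=16
  Job 3: p=10, C=26
  Job 4: p=14, C=40
  Job 5: p=14, C=54
Total completion time = 6 + 16 + 26 + 40 + 54 = 142

142


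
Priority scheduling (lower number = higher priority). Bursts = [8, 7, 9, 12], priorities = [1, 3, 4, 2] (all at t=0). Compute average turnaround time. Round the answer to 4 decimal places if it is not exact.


Sort by priority (ascending = highest first):
Order: [(1, 8), (2, 12), (3, 7), (4, 9)]
Completion times:
  Priority 1, burst=8, C=8
  Priority 2, burst=12, C=20
  Priority 3, burst=7, C=27
  Priority 4, burst=9, C=36
Average turnaround = 91/4 = 22.75

22.75


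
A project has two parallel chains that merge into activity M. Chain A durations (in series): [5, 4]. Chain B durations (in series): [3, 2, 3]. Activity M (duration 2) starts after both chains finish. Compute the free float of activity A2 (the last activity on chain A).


ES(A2) = sum of predecessors on chain A = 5
EF(A2) = ES + duration = 5 + 4 = 9
Successor of A2 is M. ES(M) = max(sum(A), sum(B)) = max(9, 8) = 9
Free float = ES(successor) - EF(current) = 9 - 9 = 0

0


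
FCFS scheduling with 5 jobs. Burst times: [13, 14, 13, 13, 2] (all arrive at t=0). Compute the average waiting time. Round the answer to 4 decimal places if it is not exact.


FCFS order (as given): [13, 14, 13, 13, 2]
Waiting times:
  Job 1: wait = 0
  Job 2: wait = 13
  Job 3: wait = 27
  Job 4: wait = 40
  Job 5: wait = 53
Sum of waiting times = 133
Average waiting time = 133/5 = 26.6

26.6


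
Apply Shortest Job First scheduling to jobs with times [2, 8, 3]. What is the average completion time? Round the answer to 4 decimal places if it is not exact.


SJF order (ascending): [2, 3, 8]
Completion times:
  Job 1: burst=2, C=2
  Job 2: burst=3, C=5
  Job 3: burst=8, C=13
Average completion = 20/3 = 6.6667

6.6667


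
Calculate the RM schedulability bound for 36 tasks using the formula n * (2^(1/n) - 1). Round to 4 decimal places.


Compute 2^(1/36) = 1.0194406437
Subtract 1: 1.0194406437 - 1 = 0.0194406437
Multiply by n: 36 * 0.0194406437 = 0.6998631732
Round to 4 dp: 0.6999

0.6999


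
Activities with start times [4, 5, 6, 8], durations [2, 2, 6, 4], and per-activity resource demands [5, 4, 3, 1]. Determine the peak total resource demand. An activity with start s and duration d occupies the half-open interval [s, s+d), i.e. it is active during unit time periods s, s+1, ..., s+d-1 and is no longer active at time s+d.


Each activity i is active on [start_i, start_i + duration_i).
Compute total resource usage per time slot:
  t=0: active resources = [], total = 0
  t=1: active resources = [], total = 0
  t=2: active resources = [], total = 0
  t=3: active resources = [], total = 0
  t=4: active resources = [5], total = 5
  t=5: active resources = [5, 4], total = 9
  t=6: active resources = [4, 3], total = 7
  t=7: active resources = [3], total = 3
  t=8: active resources = [3, 1], total = 4
  t=9: active resources = [3, 1], total = 4
  t=10: active resources = [3, 1], total = 4
  t=11: active resources = [3, 1], total = 4
Peak resource demand = 9

9


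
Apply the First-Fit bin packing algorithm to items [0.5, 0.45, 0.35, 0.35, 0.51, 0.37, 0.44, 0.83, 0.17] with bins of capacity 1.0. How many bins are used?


Place items sequentially using First-Fit:
  Item 0.5 -> new Bin 1
  Item 0.45 -> Bin 1 (now 0.95)
  Item 0.35 -> new Bin 2
  Item 0.35 -> Bin 2 (now 0.7)
  Item 0.51 -> new Bin 3
  Item 0.37 -> Bin 3 (now 0.88)
  Item 0.44 -> new Bin 4
  Item 0.83 -> new Bin 5
  Item 0.17 -> Bin 2 (now 0.87)
Total bins used = 5

5


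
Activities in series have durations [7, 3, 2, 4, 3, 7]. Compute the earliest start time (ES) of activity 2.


Activity 2 starts after activities 1 through 1 complete.
Predecessor durations: [7]
ES = 7 = 7

7


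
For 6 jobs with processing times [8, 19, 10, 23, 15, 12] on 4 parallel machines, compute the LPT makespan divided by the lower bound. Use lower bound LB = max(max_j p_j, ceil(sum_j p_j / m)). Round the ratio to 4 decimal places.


LPT order: [23, 19, 15, 12, 10, 8]
Machine loads after assignment: [23, 19, 23, 22]
LPT makespan = 23
Lower bound = max(max_job, ceil(total/4)) = max(23, 22) = 23
Ratio = 23 / 23 = 1.0

1.0


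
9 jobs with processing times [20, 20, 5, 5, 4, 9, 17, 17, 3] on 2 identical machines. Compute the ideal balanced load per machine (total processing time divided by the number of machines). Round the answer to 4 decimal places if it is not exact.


Total processing time = 20 + 20 + 5 + 5 + 4 + 9 + 17 + 17 + 3 = 100
Number of machines = 2
Ideal balanced load = 100 / 2 = 50.0

50.0


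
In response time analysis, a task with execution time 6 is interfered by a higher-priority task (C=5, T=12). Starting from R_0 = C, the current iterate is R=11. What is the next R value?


R_next = C + ceil(R_prev / T_hp) * C_hp
ceil(11 / 12) = ceil(0.9167) = 1
Interference = 1 * 5 = 5
R_next = 6 + 5 = 11
R_next = R_prev, so the iteration has converged (response time = 11).

11


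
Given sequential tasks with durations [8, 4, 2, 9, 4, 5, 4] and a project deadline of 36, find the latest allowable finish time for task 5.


LF(activity 5) = deadline - sum of successor durations
Successors: activities 6 through 7 with durations [5, 4]
Sum of successor durations = 9
LF = 36 - 9 = 27

27


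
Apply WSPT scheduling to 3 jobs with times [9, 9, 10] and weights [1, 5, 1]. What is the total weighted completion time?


Compute p/w ratios and sort ascending (WSPT): [(9, 5), (9, 1), (10, 1)]
Compute weighted completion times:
  Job (p=9,w=5): C=9, w*C=5*9=45
  Job (p=9,w=1): C=18, w*C=1*18=18
  Job (p=10,w=1): C=28, w*C=1*28=28
Total weighted completion time = 91

91


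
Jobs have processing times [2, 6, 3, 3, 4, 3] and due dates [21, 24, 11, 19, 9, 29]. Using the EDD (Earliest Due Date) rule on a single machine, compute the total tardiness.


Sort by due date (EDD order): [(4, 9), (3, 11), (3, 19), (2, 21), (6, 24), (3, 29)]
Compute completion times and tardiness:
  Job 1: p=4, d=9, C=4, tardiness=max(0,4-9)=0
  Job 2: p=3, d=11, C=7, tardiness=max(0,7-11)=0
  Job 3: p=3, d=19, C=10, tardiness=max(0,10-19)=0
  Job 4: p=2, d=21, C=12, tardiness=max(0,12-21)=0
  Job 5: p=6, d=24, C=18, tardiness=max(0,18-24)=0
  Job 6: p=3, d=29, C=21, tardiness=max(0,21-29)=0
Total tardiness = 0

0


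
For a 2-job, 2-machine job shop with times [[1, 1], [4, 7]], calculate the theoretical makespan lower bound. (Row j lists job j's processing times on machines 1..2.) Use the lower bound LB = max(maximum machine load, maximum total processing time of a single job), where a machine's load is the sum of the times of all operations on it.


Machine loads:
  Machine 1: 1 + 4 = 5
  Machine 2: 1 + 7 = 8
Max machine load = 8
Job totals:
  Job 1: 2
  Job 2: 11
Max job total = 11
Lower bound = max(8, 11) = 11

11


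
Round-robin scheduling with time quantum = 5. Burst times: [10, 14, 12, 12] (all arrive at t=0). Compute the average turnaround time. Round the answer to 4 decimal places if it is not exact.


Time quantum = 5
Execution trace:
  J1 runs 5 units, time = 5
  J2 runs 5 units, time = 10
  J3 runs 5 units, time = 15
  J4 runs 5 units, time = 20
  J1 runs 5 units, time = 25
  J2 runs 5 units, time = 30
  J3 runs 5 units, time = 35
  J4 runs 5 units, time = 40
  J2 runs 4 units, time = 44
  J3 runs 2 units, time = 46
  J4 runs 2 units, time = 48
Finish times: [25, 44, 46, 48]
Average turnaround = 163/4 = 40.75

40.75


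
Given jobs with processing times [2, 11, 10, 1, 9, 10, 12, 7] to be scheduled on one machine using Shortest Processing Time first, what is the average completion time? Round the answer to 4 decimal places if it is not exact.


Sort jobs by processing time (SPT order): [1, 2, 7, 9, 10, 10, 11, 12]
Compute completion times sequentially:
  Job 1: processing = 1, completes at 1
  Job 2: processing = 2, completes at 3
  Job 3: processing = 7, completes at 10
  Job 4: processing = 9, completes at 19
  Job 5: processing = 10, completes at 29
  Job 6: processing = 10, completes at 39
  Job 7: processing = 11, completes at 50
  Job 8: processing = 12, completes at 62
Sum of completion times = 213
Average completion time = 213/8 = 26.625

26.625


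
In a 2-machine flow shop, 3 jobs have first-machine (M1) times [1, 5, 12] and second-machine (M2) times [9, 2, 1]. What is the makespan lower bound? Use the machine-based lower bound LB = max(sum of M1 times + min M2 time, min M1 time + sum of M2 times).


LB1 = sum(M1 times) + min(M2 times) = 18 + 1 = 19
LB2 = min(M1 times) + sum(M2 times) = 1 + 12 = 13
Lower bound = max(LB1, LB2) = max(19, 13) = 19

19


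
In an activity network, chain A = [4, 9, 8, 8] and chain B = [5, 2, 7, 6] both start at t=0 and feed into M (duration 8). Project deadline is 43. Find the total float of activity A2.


Forward pass: ES(A2) = sum of predecessors on chain A = 4
EF = ES + duration = 4 + 9 = 13
Backward pass: LF(M) = deadline = 43; LS(M) = 43 - 8 = 35
LF(A2) = LS(M) - sum(successors on chain A) = 35 - 16 = 19
LS = LF - duration = 19 - 9 = 10
Total float = LS - ES = 10 - 4 = 6

6


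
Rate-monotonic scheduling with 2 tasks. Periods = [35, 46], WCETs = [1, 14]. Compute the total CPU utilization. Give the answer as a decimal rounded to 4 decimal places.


Compute individual utilizations (exact fractions):
  Task 1: C/T = 1/35 (approx. 0.0286)
  Task 2: C/T = 14/46 = 7/23 (approx. 0.3043)
Total utilization U = 1/35 + 7/23 = 268/805
Rounded to 4 decimal places: U = 0.3329
RM (Liu & Layland) bound for 2 tasks = 0.828427; compare with U = 268/805 (approx. 0.332919)
U <= bound, so schedulable by RM sufficient condition.

0.3329


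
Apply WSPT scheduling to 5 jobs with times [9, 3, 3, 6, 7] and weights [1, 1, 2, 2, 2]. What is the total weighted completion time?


Compute p/w ratios and sort ascending (WSPT): [(3, 2), (3, 1), (6, 2), (7, 2), (9, 1)]
Compute weighted completion times:
  Job (p=3,w=2): C=3, w*C=2*3=6
  Job (p=3,w=1): C=6, w*C=1*6=6
  Job (p=6,w=2): C=12, w*C=2*12=24
  Job (p=7,w=2): C=19, w*C=2*19=38
  Job (p=9,w=1): C=28, w*C=1*28=28
Total weighted completion time = 102

102


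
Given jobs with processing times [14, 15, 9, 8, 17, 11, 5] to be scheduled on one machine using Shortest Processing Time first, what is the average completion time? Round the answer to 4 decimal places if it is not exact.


Sort jobs by processing time (SPT order): [5, 8, 9, 11, 14, 15, 17]
Compute completion times sequentially:
  Job 1: processing = 5, completes at 5
  Job 2: processing = 8, completes at 13
  Job 3: processing = 9, completes at 22
  Job 4: processing = 11, completes at 33
  Job 5: processing = 14, completes at 47
  Job 6: processing = 15, completes at 62
  Job 7: processing = 17, completes at 79
Sum of completion times = 261
Average completion time = 261/7 = 37.2857

37.2857


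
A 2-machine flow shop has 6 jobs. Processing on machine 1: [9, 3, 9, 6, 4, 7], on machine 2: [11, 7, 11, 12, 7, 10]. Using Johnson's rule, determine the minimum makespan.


Apply Johnson's rule:
  Group 1 (a <= b): [(2, 3, 7), (5, 4, 7), (4, 6, 12), (6, 7, 10), (1, 9, 11), (3, 9, 11)]
  Group 2 (a > b): []
Optimal job order: [2, 5, 4, 6, 1, 3]
Schedule:
  Job 2: M1 done at 3, M2 done at 10
  Job 5: M1 done at 7, M2 done at 17
  Job 4: M1 done at 13, M2 done at 29
  Job 6: M1 done at 20, M2 done at 39
  Job 1: M1 done at 29, M2 done at 50
  Job 3: M1 done at 38, M2 done at 61
Makespan = 61

61


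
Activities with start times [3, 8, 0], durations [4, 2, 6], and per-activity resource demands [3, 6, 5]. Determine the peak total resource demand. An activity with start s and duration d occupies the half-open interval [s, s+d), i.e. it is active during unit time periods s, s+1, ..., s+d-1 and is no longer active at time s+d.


Each activity i is active on [start_i, start_i + duration_i).
Compute total resource usage per time slot:
  t=0: active resources = [5], total = 5
  t=1: active resources = [5], total = 5
  t=2: active resources = [5], total = 5
  t=3: active resources = [3, 5], total = 8
  t=4: active resources = [3, 5], total = 8
  t=5: active resources = [3, 5], total = 8
  t=6: active resources = [3], total = 3
  t=7: active resources = [], total = 0
  t=8: active resources = [6], total = 6
  t=9: active resources = [6], total = 6
Peak resource demand = 8

8


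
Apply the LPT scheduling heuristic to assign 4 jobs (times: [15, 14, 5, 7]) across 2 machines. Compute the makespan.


Sort jobs in decreasing order (LPT): [15, 14, 7, 5]
Assign each job to the least loaded machine:
  Machine 1: jobs [15, 5], load = 20
  Machine 2: jobs [14, 7], load = 21
Makespan = max load = 21

21


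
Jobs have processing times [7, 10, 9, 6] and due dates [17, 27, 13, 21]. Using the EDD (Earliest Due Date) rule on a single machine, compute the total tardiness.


Sort by due date (EDD order): [(9, 13), (7, 17), (6, 21), (10, 27)]
Compute completion times and tardiness:
  Job 1: p=9, d=13, C=9, tardiness=max(0,9-13)=0
  Job 2: p=7, d=17, C=16, tardiness=max(0,16-17)=0
  Job 3: p=6, d=21, C=22, tardiness=max(0,22-21)=1
  Job 4: p=10, d=27, C=32, tardiness=max(0,32-27)=5
Total tardiness = 6

6


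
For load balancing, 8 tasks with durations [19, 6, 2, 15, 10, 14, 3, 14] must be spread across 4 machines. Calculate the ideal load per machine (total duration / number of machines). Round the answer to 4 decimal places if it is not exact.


Total processing time = 19 + 6 + 2 + 15 + 10 + 14 + 3 + 14 = 83
Number of machines = 4
Ideal balanced load = 83 / 4 = 20.75

20.75


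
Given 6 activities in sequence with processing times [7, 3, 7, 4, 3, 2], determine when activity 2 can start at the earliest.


Activity 2 starts after activities 1 through 1 complete.
Predecessor durations: [7]
ES = 7 = 7

7


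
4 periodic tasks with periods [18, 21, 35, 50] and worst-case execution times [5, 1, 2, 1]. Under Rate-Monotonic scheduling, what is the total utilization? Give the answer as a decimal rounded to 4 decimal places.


Compute individual utilizations (exact fractions):
  Task 1: C/T = 5/18 (approx. 0.2778)
  Task 2: C/T = 1/21 (approx. 0.0476)
  Task 3: C/T = 2/35 (approx. 0.0571)
  Task 4: C/T = 1/50 (approx. 0.02)
Total utilization U = 5/18 + 1/21 + 2/35 + 1/50 = 634/1575
Rounded to 4 decimal places: U = 0.4025
RM (Liu & Layland) bound for 4 tasks = 0.756828; compare with U = 634/1575 (approx. 0.402540)
U <= bound, so schedulable by RM sufficient condition.

0.4025


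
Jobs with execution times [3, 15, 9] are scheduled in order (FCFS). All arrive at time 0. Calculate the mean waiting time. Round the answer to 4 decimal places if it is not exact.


FCFS order (as given): [3, 15, 9]
Waiting times:
  Job 1: wait = 0
  Job 2: wait = 3
  Job 3: wait = 18
Sum of waiting times = 21
Average waiting time = 21/3 = 7.0

7.0


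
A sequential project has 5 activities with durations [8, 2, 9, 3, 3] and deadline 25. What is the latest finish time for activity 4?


LF(activity 4) = deadline - sum of successor durations
Successors: activities 5 through 5 with durations [3]
Sum of successor durations = 3
LF = 25 - 3 = 22

22


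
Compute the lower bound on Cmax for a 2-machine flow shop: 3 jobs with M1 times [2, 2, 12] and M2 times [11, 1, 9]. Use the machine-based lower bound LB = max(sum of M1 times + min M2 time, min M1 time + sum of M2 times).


LB1 = sum(M1 times) + min(M2 times) = 16 + 1 = 17
LB2 = min(M1 times) + sum(M2 times) = 2 + 21 = 23
Lower bound = max(LB1, LB2) = max(17, 23) = 23

23


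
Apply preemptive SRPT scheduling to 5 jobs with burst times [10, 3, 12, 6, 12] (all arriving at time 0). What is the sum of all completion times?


Since all jobs arrive at t=0, SRPT equals SPT ordering.
SPT order: [3, 6, 10, 12, 12]
Completion times:
  Job 1: p=3, C=3
  Job 2: p=6, C=9
  Job 3: p=10, C=19
  Job 4: p=12, C=31
  Job 5: p=12, C=43
Total completion time = 3 + 9 + 19 + 31 + 43 = 105

105


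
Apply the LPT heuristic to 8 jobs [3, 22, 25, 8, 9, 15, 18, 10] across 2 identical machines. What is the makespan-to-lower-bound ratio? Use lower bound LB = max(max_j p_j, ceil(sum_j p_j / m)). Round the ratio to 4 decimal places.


LPT order: [25, 22, 18, 15, 10, 9, 8, 3]
Machine loads after assignment: [53, 57]
LPT makespan = 57
Lower bound = max(max_job, ceil(total/2)) = max(25, 55) = 55
Ratio = 57 / 55 = 1.0364

1.0364


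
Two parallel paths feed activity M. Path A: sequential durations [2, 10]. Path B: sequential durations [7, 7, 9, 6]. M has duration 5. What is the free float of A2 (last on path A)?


ES(A2) = sum of predecessors on chain A = 2
EF(A2) = ES + duration = 2 + 10 = 12
Successor of A2 is M. ES(M) = max(sum(A), sum(B)) = max(12, 29) = 29
Free float = ES(successor) - EF(current) = 29 - 12 = 17

17


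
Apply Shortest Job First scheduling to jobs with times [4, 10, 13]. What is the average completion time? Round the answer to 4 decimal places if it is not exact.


SJF order (ascending): [4, 10, 13]
Completion times:
  Job 1: burst=4, C=4
  Job 2: burst=10, C=14
  Job 3: burst=13, C=27
Average completion = 45/3 = 15.0

15.0


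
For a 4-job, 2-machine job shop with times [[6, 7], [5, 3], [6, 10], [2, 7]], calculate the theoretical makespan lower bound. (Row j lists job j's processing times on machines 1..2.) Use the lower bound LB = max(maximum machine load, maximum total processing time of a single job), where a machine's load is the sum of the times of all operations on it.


Machine loads:
  Machine 1: 6 + 5 + 6 + 2 = 19
  Machine 2: 7 + 3 + 10 + 7 = 27
Max machine load = 27
Job totals:
  Job 1: 13
  Job 2: 8
  Job 3: 16
  Job 4: 9
Max job total = 16
Lower bound = max(27, 16) = 27

27


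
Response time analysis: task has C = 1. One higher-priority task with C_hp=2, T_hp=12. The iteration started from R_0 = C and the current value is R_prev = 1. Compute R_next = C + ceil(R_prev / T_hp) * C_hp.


R_next = C + ceil(R_prev / T_hp) * C_hp
ceil(1 / 12) = ceil(0.0833) = 1
Interference = 1 * 2 = 2
R_next = 1 + 2 = 3

3


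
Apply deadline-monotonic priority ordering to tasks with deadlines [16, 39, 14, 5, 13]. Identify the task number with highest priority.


Sort tasks by relative deadline (ascending):
  Task 4: deadline = 5
  Task 5: deadline = 13
  Task 3: deadline = 14
  Task 1: deadline = 16
  Task 2: deadline = 39
Priority order (highest first): [4, 5, 3, 1, 2]
Highest priority task = 4

4


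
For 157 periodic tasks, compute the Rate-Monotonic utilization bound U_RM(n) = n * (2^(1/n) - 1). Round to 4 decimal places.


Compute 2^(1/157) = 1.0044247104
Subtract 1: 1.0044247104 - 1 = 0.0044247104
Multiply by n: 157 * 0.0044247104 = 0.6946795328
Round to 4 dp: 0.6947

0.6947


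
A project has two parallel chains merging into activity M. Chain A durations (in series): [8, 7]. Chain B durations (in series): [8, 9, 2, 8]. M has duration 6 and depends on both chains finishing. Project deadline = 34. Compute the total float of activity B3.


Forward pass: ES(B3) = sum of predecessors on chain B = 17
EF = ES + duration = 17 + 2 = 19
Backward pass: LF(M) = deadline = 34; LS(M) = 34 - 6 = 28
LF(B3) = LS(M) - sum(successors on chain B) = 28 - 8 = 20
LS = LF - duration = 20 - 2 = 18
Total float = LS - ES = 18 - 17 = 1

1


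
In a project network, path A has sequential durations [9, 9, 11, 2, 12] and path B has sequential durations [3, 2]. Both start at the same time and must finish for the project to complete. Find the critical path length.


Path A total = 9 + 9 + 11 + 2 + 12 = 43
Path B total = 3 + 2 = 5
Critical path = longest path = max(43, 5) = 43

43


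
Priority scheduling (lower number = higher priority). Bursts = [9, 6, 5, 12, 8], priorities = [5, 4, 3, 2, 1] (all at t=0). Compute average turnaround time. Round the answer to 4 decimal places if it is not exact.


Sort by priority (ascending = highest first):
Order: [(1, 8), (2, 12), (3, 5), (4, 6), (5, 9)]
Completion times:
  Priority 1, burst=8, C=8
  Priority 2, burst=12, C=20
  Priority 3, burst=5, C=25
  Priority 4, burst=6, C=31
  Priority 5, burst=9, C=40
Average turnaround = 124/5 = 24.8

24.8


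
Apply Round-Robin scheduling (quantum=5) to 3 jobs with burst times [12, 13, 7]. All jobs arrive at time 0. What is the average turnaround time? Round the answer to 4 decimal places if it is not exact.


Time quantum = 5
Execution trace:
  J1 runs 5 units, time = 5
  J2 runs 5 units, time = 10
  J3 runs 5 units, time = 15
  J1 runs 5 units, time = 20
  J2 runs 5 units, time = 25
  J3 runs 2 units, time = 27
  J1 runs 2 units, time = 29
  J2 runs 3 units, time = 32
Finish times: [29, 32, 27]
Average turnaround = 88/3 = 29.3333

29.3333


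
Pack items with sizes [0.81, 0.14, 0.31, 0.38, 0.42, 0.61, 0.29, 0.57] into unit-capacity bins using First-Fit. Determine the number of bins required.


Place items sequentially using First-Fit:
  Item 0.81 -> new Bin 1
  Item 0.14 -> Bin 1 (now 0.95)
  Item 0.31 -> new Bin 2
  Item 0.38 -> Bin 2 (now 0.69)
  Item 0.42 -> new Bin 3
  Item 0.61 -> new Bin 4
  Item 0.29 -> Bin 2 (now 0.98)
  Item 0.57 -> Bin 3 (now 0.99)
Total bins used = 4

4


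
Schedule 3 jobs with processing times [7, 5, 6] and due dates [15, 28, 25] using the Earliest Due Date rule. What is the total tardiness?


Sort by due date (EDD order): [(7, 15), (6, 25), (5, 28)]
Compute completion times and tardiness:
  Job 1: p=7, d=15, C=7, tardiness=max(0,7-15)=0
  Job 2: p=6, d=25, C=13, tardiness=max(0,13-25)=0
  Job 3: p=5, d=28, C=18, tardiness=max(0,18-28)=0
Total tardiness = 0

0


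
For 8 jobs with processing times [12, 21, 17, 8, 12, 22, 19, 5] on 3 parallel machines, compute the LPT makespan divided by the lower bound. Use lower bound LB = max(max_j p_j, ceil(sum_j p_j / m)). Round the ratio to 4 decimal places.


LPT order: [22, 21, 19, 17, 12, 12, 8, 5]
Machine loads after assignment: [39, 41, 36]
LPT makespan = 41
Lower bound = max(max_job, ceil(total/3)) = max(22, 39) = 39
Ratio = 41 / 39 = 1.0513

1.0513


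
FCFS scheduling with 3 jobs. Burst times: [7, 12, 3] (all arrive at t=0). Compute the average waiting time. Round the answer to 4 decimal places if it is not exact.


FCFS order (as given): [7, 12, 3]
Waiting times:
  Job 1: wait = 0
  Job 2: wait = 7
  Job 3: wait = 19
Sum of waiting times = 26
Average waiting time = 26/3 = 8.6667

8.6667


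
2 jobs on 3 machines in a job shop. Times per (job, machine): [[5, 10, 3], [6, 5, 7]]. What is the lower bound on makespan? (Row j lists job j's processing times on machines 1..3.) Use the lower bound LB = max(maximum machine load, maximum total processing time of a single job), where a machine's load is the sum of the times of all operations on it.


Machine loads:
  Machine 1: 5 + 6 = 11
  Machine 2: 10 + 5 = 15
  Machine 3: 3 + 7 = 10
Max machine load = 15
Job totals:
  Job 1: 18
  Job 2: 18
Max job total = 18
Lower bound = max(15, 18) = 18

18


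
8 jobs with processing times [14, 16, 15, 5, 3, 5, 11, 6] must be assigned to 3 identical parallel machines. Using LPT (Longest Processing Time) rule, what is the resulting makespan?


Sort jobs in decreasing order (LPT): [16, 15, 14, 11, 6, 5, 5, 3]
Assign each job to the least loaded machine:
  Machine 1: jobs [16, 5, 5], load = 26
  Machine 2: jobs [15, 6, 3], load = 24
  Machine 3: jobs [14, 11], load = 25
Makespan = max load = 26

26


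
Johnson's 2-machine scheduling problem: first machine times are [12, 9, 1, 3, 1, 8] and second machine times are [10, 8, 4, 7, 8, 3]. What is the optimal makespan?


Apply Johnson's rule:
  Group 1 (a <= b): [(3, 1, 4), (5, 1, 8), (4, 3, 7)]
  Group 2 (a > b): [(1, 12, 10), (2, 9, 8), (6, 8, 3)]
Optimal job order: [3, 5, 4, 1, 2, 6]
Schedule:
  Job 3: M1 done at 1, M2 done at 5
  Job 5: M1 done at 2, M2 done at 13
  Job 4: M1 done at 5, M2 done at 20
  Job 1: M1 done at 17, M2 done at 30
  Job 2: M1 done at 26, M2 done at 38
  Job 6: M1 done at 34, M2 done at 41
Makespan = 41

41


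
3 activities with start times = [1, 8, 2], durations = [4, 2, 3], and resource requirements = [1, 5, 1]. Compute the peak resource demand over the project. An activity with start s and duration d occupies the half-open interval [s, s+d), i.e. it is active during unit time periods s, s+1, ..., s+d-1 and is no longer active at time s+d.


Each activity i is active on [start_i, start_i + duration_i).
Compute total resource usage per time slot:
  t=0: active resources = [], total = 0
  t=1: active resources = [1], total = 1
  t=2: active resources = [1, 1], total = 2
  t=3: active resources = [1, 1], total = 2
  t=4: active resources = [1, 1], total = 2
  t=5: active resources = [], total = 0
  t=6: active resources = [], total = 0
  t=7: active resources = [], total = 0
  t=8: active resources = [5], total = 5
  t=9: active resources = [5], total = 5
Peak resource demand = 5

5


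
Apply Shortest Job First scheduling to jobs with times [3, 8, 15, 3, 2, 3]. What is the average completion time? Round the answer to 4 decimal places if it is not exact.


SJF order (ascending): [2, 3, 3, 3, 8, 15]
Completion times:
  Job 1: burst=2, C=2
  Job 2: burst=3, C=5
  Job 3: burst=3, C=8
  Job 4: burst=3, C=11
  Job 5: burst=8, C=19
  Job 6: burst=15, C=34
Average completion = 79/6 = 13.1667

13.1667


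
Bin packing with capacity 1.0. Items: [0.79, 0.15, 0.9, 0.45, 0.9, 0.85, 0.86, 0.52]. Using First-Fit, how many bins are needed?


Place items sequentially using First-Fit:
  Item 0.79 -> new Bin 1
  Item 0.15 -> Bin 1 (now 0.94)
  Item 0.9 -> new Bin 2
  Item 0.45 -> new Bin 3
  Item 0.9 -> new Bin 4
  Item 0.85 -> new Bin 5
  Item 0.86 -> new Bin 6
  Item 0.52 -> Bin 3 (now 0.97)
Total bins used = 6

6


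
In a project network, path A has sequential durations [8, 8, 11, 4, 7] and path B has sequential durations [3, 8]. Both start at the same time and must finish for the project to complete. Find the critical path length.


Path A total = 8 + 8 + 11 + 4 + 7 = 38
Path B total = 3 + 8 = 11
Critical path = longest path = max(38, 11) = 38

38


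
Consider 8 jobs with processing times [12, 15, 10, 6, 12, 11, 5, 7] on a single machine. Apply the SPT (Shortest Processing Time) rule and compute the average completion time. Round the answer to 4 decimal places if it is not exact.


Sort jobs by processing time (SPT order): [5, 6, 7, 10, 11, 12, 12, 15]
Compute completion times sequentially:
  Job 1: processing = 5, completes at 5
  Job 2: processing = 6, completes at 11
  Job 3: processing = 7, completes at 18
  Job 4: processing = 10, completes at 28
  Job 5: processing = 11, completes at 39
  Job 6: processing = 12, completes at 51
  Job 7: processing = 12, completes at 63
  Job 8: processing = 15, completes at 78
Sum of completion times = 293
Average completion time = 293/8 = 36.625

36.625


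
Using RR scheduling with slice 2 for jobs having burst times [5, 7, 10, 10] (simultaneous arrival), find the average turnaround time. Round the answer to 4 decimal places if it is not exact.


Time quantum = 2
Execution trace:
  J1 runs 2 units, time = 2
  J2 runs 2 units, time = 4
  J3 runs 2 units, time = 6
  J4 runs 2 units, time = 8
  J1 runs 2 units, time = 10
  J2 runs 2 units, time = 12
  J3 runs 2 units, time = 14
  J4 runs 2 units, time = 16
  J1 runs 1 units, time = 17
  J2 runs 2 units, time = 19
  J3 runs 2 units, time = 21
  J4 runs 2 units, time = 23
  J2 runs 1 units, time = 24
  J3 runs 2 units, time = 26
  J4 runs 2 units, time = 28
  J3 runs 2 units, time = 30
  J4 runs 2 units, time = 32
Finish times: [17, 24, 30, 32]
Average turnaround = 103/4 = 25.75

25.75
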